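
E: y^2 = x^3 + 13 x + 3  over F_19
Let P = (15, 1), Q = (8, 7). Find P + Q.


P != Q, so use the chord formula.
s = (y2 - y1) / (x2 - x1) = (6) / (12) mod 19 = 10
x3 = s^2 - x1 - x2 mod 19 = 10^2 - 15 - 8 = 1
y3 = s (x1 - x3) - y1 mod 19 = 10 * (15 - 1) - 1 = 6

P + Q = (1, 6)


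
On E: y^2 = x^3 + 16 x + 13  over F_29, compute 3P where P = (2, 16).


k = 3 = 11_2 (binary, LSB first: 11)
Double-and-add from P = (2, 16):
  bit 0 = 1: acc = O + (2, 16) = (2, 16)
  bit 1 = 1: acc = (2, 16) + (9, 25) = (9, 4)

3P = (9, 4)


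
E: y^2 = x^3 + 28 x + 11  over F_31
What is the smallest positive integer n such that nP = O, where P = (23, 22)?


Compute successive multiples of P until we hit O:
  1P = (23, 22)
  2P = (10, 12)
  3P = (14, 4)
  4P = (29, 28)
  5P = (11, 21)
  6P = (11, 10)
  7P = (29, 3)
  8P = (14, 27)
  ... (continuing to 11P)
  11P = O

ord(P) = 11


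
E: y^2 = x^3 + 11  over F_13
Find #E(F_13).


For each x in F_13, count y with y^2 = x^3 + 0 x + 11 mod 13:
  x = 1: RHS = 12, y in [5, 8]  -> 2 point(s)
  x = 3: RHS = 12, y in [5, 8]  -> 2 point(s)
  x = 4: RHS = 10, y in [6, 7]  -> 2 point(s)
  x = 7: RHS = 3, y in [4, 9]  -> 2 point(s)
  x = 8: RHS = 3, y in [4, 9]  -> 2 point(s)
  x = 9: RHS = 12, y in [5, 8]  -> 2 point(s)
  x = 10: RHS = 10, y in [6, 7]  -> 2 point(s)
  x = 11: RHS = 3, y in [4, 9]  -> 2 point(s)
  x = 12: RHS = 10, y in [6, 7]  -> 2 point(s)
Affine points: 18. Add the point at infinity: total = 19.

#E(F_13) = 19


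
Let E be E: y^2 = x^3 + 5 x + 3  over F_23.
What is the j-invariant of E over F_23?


Delta = -16(4 a^3 + 27 b^2) mod 23 = 3
-1728 * (4 a)^3 = -1728 * (4*5)^3 mod 23 = 12
j = 12 * 3^(-1) mod 23 = 4

j = 4 (mod 23)


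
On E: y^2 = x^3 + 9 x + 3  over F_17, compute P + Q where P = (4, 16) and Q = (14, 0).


P != Q, so use the chord formula.
s = (y2 - y1) / (x2 - x1) = (1) / (10) mod 17 = 12
x3 = s^2 - x1 - x2 mod 17 = 12^2 - 4 - 14 = 7
y3 = s (x1 - x3) - y1 mod 17 = 12 * (4 - 7) - 16 = 16

P + Q = (7, 16)


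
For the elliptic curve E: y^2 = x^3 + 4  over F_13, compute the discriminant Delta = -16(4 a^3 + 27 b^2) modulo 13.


4 a^3 + 27 b^2 = 4*0^3 + 27*4^2 = 0 + 432 = 432
Delta = -16 * (432) = -6912
Delta mod 13 = 4

Delta = 4 (mod 13)


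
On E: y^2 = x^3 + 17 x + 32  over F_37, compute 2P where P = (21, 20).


Doubling: s = (3 x1^2 + a) / (2 y1)
s = (3*21^2 + 17) / (2*20) mod 37 = 15
x3 = s^2 - 2 x1 mod 37 = 15^2 - 2*21 = 35
y3 = s (x1 - x3) - y1 mod 37 = 15 * (21 - 35) - 20 = 29

2P = (35, 29)


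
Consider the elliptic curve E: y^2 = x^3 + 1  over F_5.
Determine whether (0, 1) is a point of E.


Check whether y^2 = x^3 + 0 x + 1 (mod 5) for (x, y) = (0, 1).
LHS: y^2 = 1^2 mod 5 = 1
RHS: x^3 + 0 x + 1 = 0^3 + 0*0 + 1 mod 5 = 1
LHS = RHS

Yes, on the curve


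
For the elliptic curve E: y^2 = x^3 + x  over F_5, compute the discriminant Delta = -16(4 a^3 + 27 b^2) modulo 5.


4 a^3 + 27 b^2 = 4*1^3 + 27*0^2 = 4 + 0 = 4
Delta = -16 * (4) = -64
Delta mod 5 = 1

Delta = 1 (mod 5)


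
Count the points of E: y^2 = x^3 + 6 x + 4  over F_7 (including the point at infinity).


For each x in F_7, count y with y^2 = x^3 + 6 x + 4 mod 7:
  x = 0: RHS = 4, y in [2, 5]  -> 2 point(s)
  x = 1: RHS = 4, y in [2, 5]  -> 2 point(s)
  x = 3: RHS = 0, y in [0]  -> 1 point(s)
  x = 4: RHS = 1, y in [1, 6]  -> 2 point(s)
  x = 6: RHS = 4, y in [2, 5]  -> 2 point(s)
Affine points: 9. Add the point at infinity: total = 10.

#E(F_7) = 10


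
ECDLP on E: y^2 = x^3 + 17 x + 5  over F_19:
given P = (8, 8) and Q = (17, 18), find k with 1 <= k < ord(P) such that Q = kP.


Enumerate multiples of P until we hit Q = (17, 18):
  1P = (8, 8)
  2P = (3, 11)
  3P = (0, 10)
  4P = (17, 18)
Match found at i = 4.

k = 4


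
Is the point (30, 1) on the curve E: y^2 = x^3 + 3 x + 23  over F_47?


Check whether y^2 = x^3 + 3 x + 23 (mod 47) for (x, y) = (30, 1).
LHS: y^2 = 1^2 mod 47 = 1
RHS: x^3 + 3 x + 23 = 30^3 + 3*30 + 23 mod 47 = 41
LHS != RHS

No, not on the curve


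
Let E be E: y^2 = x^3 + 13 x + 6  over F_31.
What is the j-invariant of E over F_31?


Delta = -16(4 a^3 + 27 b^2) mod 31 = 18
-1728 * (4 a)^3 = -1728 * (4*13)^3 mod 31 = 29
j = 29 * 18^(-1) mod 31 = 24

j = 24 (mod 31)


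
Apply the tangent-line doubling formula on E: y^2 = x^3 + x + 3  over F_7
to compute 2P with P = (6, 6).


Doubling: s = (3 x1^2 + a) / (2 y1)
s = (3*6^2 + 1) / (2*6) mod 7 = 5
x3 = s^2 - 2 x1 mod 7 = 5^2 - 2*6 = 6
y3 = s (x1 - x3) - y1 mod 7 = 5 * (6 - 6) - 6 = 1

2P = (6, 1)


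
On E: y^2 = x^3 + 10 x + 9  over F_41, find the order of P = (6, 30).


Compute successive multiples of P until we hit O:
  1P = (6, 30)
  2P = (31, 37)
  3P = (13, 32)
  4P = (2, 18)
  5P = (1, 26)
  6P = (33, 14)
  7P = (10, 24)
  8P = (17, 7)
  ... (continuing to 51P)
  51P = O

ord(P) = 51


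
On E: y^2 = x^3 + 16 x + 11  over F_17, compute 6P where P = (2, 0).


k = 6 = 110_2 (binary, LSB first: 011)
Double-and-add from P = (2, 0):
  bit 0 = 0: acc unchanged = O
  bit 1 = 1: acc = O + O = O
  bit 2 = 1: acc = O + O = O

6P = O


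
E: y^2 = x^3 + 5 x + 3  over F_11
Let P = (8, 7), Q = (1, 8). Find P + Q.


P != Q, so use the chord formula.
s = (y2 - y1) / (x2 - x1) = (1) / (4) mod 11 = 3
x3 = s^2 - x1 - x2 mod 11 = 3^2 - 8 - 1 = 0
y3 = s (x1 - x3) - y1 mod 11 = 3 * (8 - 0) - 7 = 6

P + Q = (0, 6)


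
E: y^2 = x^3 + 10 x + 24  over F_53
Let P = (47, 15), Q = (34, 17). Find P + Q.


P != Q, so use the chord formula.
s = (y2 - y1) / (x2 - x1) = (2) / (40) mod 53 = 8
x3 = s^2 - x1 - x2 mod 53 = 8^2 - 47 - 34 = 36
y3 = s (x1 - x3) - y1 mod 53 = 8 * (47 - 36) - 15 = 20

P + Q = (36, 20)


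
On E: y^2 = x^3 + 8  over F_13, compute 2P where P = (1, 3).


Doubling: s = (3 x1^2 + a) / (2 y1)
s = (3*1^2 + 0) / (2*3) mod 13 = 7
x3 = s^2 - 2 x1 mod 13 = 7^2 - 2*1 = 8
y3 = s (x1 - x3) - y1 mod 13 = 7 * (1 - 8) - 3 = 0

2P = (8, 0)


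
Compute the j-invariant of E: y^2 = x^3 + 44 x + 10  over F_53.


Delta = -16(4 a^3 + 27 b^2) mod 53 = 11
-1728 * (4 a)^3 = -1728 * (4*44)^3 mod 53 = 35
j = 35 * 11^(-1) mod 53 = 8

j = 8 (mod 53)


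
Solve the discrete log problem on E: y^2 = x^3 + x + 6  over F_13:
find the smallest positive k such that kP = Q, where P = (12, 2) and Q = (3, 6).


Enumerate multiples of P until we hit Q = (3, 6):
  1P = (12, 2)
  2P = (3, 7)
  3P = (2, 4)
  4P = (11, 3)
  5P = (4, 3)
  6P = (9, 9)
  7P = (9, 4)
  8P = (4, 10)
  9P = (11, 10)
  10P = (2, 9)
  11P = (3, 6)
Match found at i = 11.

k = 11


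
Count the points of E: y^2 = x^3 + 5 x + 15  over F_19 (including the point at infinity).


For each x in F_19, count y with y^2 = x^3 + 5 x + 15 mod 19:
  x = 3: RHS = 0, y in [0]  -> 1 point(s)
  x = 4: RHS = 4, y in [2, 17]  -> 2 point(s)
  x = 8: RHS = 16, y in [4, 15]  -> 2 point(s)
  x = 10: RHS = 1, y in [1, 18]  -> 2 point(s)
  x = 12: RHS = 17, y in [6, 13]  -> 2 point(s)
  x = 13: RHS = 16, y in [4, 15]  -> 2 point(s)
  x = 14: RHS = 17, y in [6, 13]  -> 2 point(s)
  x = 15: RHS = 7, y in [8, 11]  -> 2 point(s)
  x = 16: RHS = 11, y in [7, 12]  -> 2 point(s)
  x = 17: RHS = 16, y in [4, 15]  -> 2 point(s)
  x = 18: RHS = 9, y in [3, 16]  -> 2 point(s)
Affine points: 21. Add the point at infinity: total = 22.

#E(F_19) = 22


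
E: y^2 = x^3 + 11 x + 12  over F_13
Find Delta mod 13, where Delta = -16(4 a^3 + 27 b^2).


4 a^3 + 27 b^2 = 4*11^3 + 27*12^2 = 5324 + 3888 = 9212
Delta = -16 * (9212) = -147392
Delta mod 13 = 2

Delta = 2 (mod 13)


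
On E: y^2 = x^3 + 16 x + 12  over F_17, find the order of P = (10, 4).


Compute successive multiples of P until we hit O:
  1P = (10, 4)
  2P = (6, 1)
  3P = (9, 1)
  4P = (7, 5)
  5P = (2, 16)
  6P = (3, 11)
  7P = (5, 8)
  8P = (4, 15)
  ... (continuing to 17P)
  17P = O

ord(P) = 17


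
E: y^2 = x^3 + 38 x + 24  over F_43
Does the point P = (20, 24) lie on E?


Check whether y^2 = x^3 + 38 x + 24 (mod 43) for (x, y) = (20, 24).
LHS: y^2 = 24^2 mod 43 = 17
RHS: x^3 + 38 x + 24 = 20^3 + 38*20 + 24 mod 43 = 12
LHS != RHS

No, not on the curve


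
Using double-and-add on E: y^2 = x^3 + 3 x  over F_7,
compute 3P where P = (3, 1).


k = 3 = 11_2 (binary, LSB first: 11)
Double-and-add from P = (3, 1):
  bit 0 = 1: acc = O + (3, 1) = (3, 1)
  bit 1 = 1: acc = (3, 1) + (2, 0) = (3, 6)

3P = (3, 6)


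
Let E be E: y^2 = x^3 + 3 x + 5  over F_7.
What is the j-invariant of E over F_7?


Delta = -16(4 a^3 + 27 b^2) mod 7 = 2
-1728 * (4 a)^3 = -1728 * (4*3)^3 mod 7 = 6
j = 6 * 2^(-1) mod 7 = 3

j = 3 (mod 7)


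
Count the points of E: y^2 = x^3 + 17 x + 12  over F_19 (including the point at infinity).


For each x in F_19, count y with y^2 = x^3 + 17 x + 12 mod 19:
  x = 1: RHS = 11, y in [7, 12]  -> 2 point(s)
  x = 2: RHS = 16, y in [4, 15]  -> 2 point(s)
  x = 4: RHS = 11, y in [7, 12]  -> 2 point(s)
  x = 6: RHS = 7, y in [8, 11]  -> 2 point(s)
  x = 9: RHS = 1, y in [1, 18]  -> 2 point(s)
  x = 10: RHS = 4, y in [2, 17]  -> 2 point(s)
  x = 12: RHS = 6, y in [5, 14]  -> 2 point(s)
  x = 13: RHS = 17, y in [6, 13]  -> 2 point(s)
  x = 14: RHS = 11, y in [7, 12]  -> 2 point(s)
Affine points: 18. Add the point at infinity: total = 19.

#E(F_19) = 19


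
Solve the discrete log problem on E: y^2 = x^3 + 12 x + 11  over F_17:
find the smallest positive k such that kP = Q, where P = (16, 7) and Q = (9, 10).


Enumerate multiples of P until we hit Q = (9, 10):
  1P = (16, 7)
  2P = (10, 14)
  3P = (7, 8)
  4P = (15, 8)
  5P = (4, 15)
  6P = (5, 14)
  7P = (12, 9)
  8P = (2, 3)
  9P = (14, 13)
  10P = (13, 1)
  11P = (9, 7)
  12P = (9, 10)
Match found at i = 12.

k = 12


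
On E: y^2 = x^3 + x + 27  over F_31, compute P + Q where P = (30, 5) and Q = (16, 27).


P != Q, so use the chord formula.
s = (y2 - y1) / (x2 - x1) = (22) / (17) mod 31 = 25
x3 = s^2 - x1 - x2 mod 31 = 25^2 - 30 - 16 = 21
y3 = s (x1 - x3) - y1 mod 31 = 25 * (30 - 21) - 5 = 3

P + Q = (21, 3)


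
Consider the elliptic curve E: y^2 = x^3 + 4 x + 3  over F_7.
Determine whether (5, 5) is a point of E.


Check whether y^2 = x^3 + 4 x + 3 (mod 7) for (x, y) = (5, 5).
LHS: y^2 = 5^2 mod 7 = 4
RHS: x^3 + 4 x + 3 = 5^3 + 4*5 + 3 mod 7 = 1
LHS != RHS

No, not on the curve


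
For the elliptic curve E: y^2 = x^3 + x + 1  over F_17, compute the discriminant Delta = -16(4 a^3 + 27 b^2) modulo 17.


4 a^3 + 27 b^2 = 4*1^3 + 27*1^2 = 4 + 27 = 31
Delta = -16 * (31) = -496
Delta mod 17 = 14

Delta = 14 (mod 17)


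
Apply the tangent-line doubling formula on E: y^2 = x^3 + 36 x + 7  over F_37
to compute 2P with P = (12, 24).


Doubling: s = (3 x1^2 + a) / (2 y1)
s = (3*12^2 + 36) / (2*24) mod 37 = 19
x3 = s^2 - 2 x1 mod 37 = 19^2 - 2*12 = 4
y3 = s (x1 - x3) - y1 mod 37 = 19 * (12 - 4) - 24 = 17

2P = (4, 17)


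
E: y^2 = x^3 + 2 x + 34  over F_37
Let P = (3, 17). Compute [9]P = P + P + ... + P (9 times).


k = 9 = 1001_2 (binary, LSB first: 1001)
Double-and-add from P = (3, 17):
  bit 0 = 1: acc = O + (3, 17) = (3, 17)
  bit 1 = 0: acc unchanged = (3, 17)
  bit 2 = 0: acc unchanged = (3, 17)
  bit 3 = 1: acc = (3, 17) + (34, 1) = (3, 20)

9P = (3, 20)


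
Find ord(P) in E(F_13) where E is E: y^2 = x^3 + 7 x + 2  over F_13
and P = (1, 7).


Compute successive multiples of P until we hit O:
  1P = (1, 7)
  2P = (7, 11)
  3P = (4, 4)
  4P = (9, 1)
  5P = (6, 0)
  6P = (9, 12)
  7P = (4, 9)
  8P = (7, 2)
  ... (continuing to 10P)
  10P = O

ord(P) = 10


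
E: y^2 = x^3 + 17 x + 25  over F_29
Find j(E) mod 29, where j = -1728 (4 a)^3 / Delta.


Delta = -16(4 a^3 + 27 b^2) mod 29 = 5
-1728 * (4 a)^3 = -1728 * (4*17)^3 mod 29 = 23
j = 23 * 5^(-1) mod 29 = 22

j = 22 (mod 29)


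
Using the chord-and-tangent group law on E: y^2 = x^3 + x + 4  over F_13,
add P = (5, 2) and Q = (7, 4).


P != Q, so use the chord formula.
s = (y2 - y1) / (x2 - x1) = (2) / (2) mod 13 = 1
x3 = s^2 - x1 - x2 mod 13 = 1^2 - 5 - 7 = 2
y3 = s (x1 - x3) - y1 mod 13 = 1 * (5 - 2) - 2 = 1

P + Q = (2, 1)


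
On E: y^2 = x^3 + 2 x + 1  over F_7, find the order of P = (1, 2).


Compute successive multiples of P until we hit O:
  1P = (1, 2)
  2P = (0, 1)
  3P = (0, 6)
  4P = (1, 5)
  5P = O

ord(P) = 5


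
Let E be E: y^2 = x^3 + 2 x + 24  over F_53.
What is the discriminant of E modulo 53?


4 a^3 + 27 b^2 = 4*2^3 + 27*24^2 = 32 + 15552 = 15584
Delta = -16 * (15584) = -249344
Delta mod 53 = 21

Delta = 21 (mod 53)


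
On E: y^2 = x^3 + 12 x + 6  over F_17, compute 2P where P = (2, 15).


Doubling: s = (3 x1^2 + a) / (2 y1)
s = (3*2^2 + 12) / (2*15) mod 17 = 11
x3 = s^2 - 2 x1 mod 17 = 11^2 - 2*2 = 15
y3 = s (x1 - x3) - y1 mod 17 = 11 * (2 - 15) - 15 = 12

2P = (15, 12)


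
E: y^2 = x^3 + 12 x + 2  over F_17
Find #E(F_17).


For each x in F_17, count y with y^2 = x^3 + 12 x + 2 mod 17:
  x = 0: RHS = 2, y in [6, 11]  -> 2 point(s)
  x = 1: RHS = 15, y in [7, 10]  -> 2 point(s)
  x = 2: RHS = 0, y in [0]  -> 1 point(s)
  x = 5: RHS = 0, y in [0]  -> 1 point(s)
  x = 6: RHS = 1, y in [1, 16]  -> 2 point(s)
  x = 7: RHS = 4, y in [2, 15]  -> 2 point(s)
  x = 8: RHS = 15, y in [7, 10]  -> 2 point(s)
  x = 10: RHS = 0, y in [0]  -> 1 point(s)
  x = 12: RHS = 4, y in [2, 15]  -> 2 point(s)
  x = 13: RHS = 9, y in [3, 14]  -> 2 point(s)
  x = 15: RHS = 4, y in [2, 15]  -> 2 point(s)
Affine points: 19. Add the point at infinity: total = 20.

#E(F_17) = 20


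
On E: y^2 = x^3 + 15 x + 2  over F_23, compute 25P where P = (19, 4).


k = 25 = 11001_2 (binary, LSB first: 10011)
Double-and-add from P = (19, 4):
  bit 0 = 1: acc = O + (19, 4) = (19, 4)
  bit 1 = 0: acc unchanged = (19, 4)
  bit 2 = 0: acc unchanged = (19, 4)
  bit 3 = 1: acc = (19, 4) + (1, 15) = (6, 20)
  bit 4 = 1: acc = (6, 20) + (14, 14) = (5, 8)

25P = (5, 8)


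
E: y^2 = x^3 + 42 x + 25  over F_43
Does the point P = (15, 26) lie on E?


Check whether y^2 = x^3 + 42 x + 25 (mod 43) for (x, y) = (15, 26).
LHS: y^2 = 26^2 mod 43 = 31
RHS: x^3 + 42 x + 25 = 15^3 + 42*15 + 25 mod 43 = 31
LHS = RHS

Yes, on the curve


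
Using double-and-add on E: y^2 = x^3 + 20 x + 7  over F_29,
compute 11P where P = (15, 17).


k = 11 = 1011_2 (binary, LSB first: 1101)
Double-and-add from P = (15, 17):
  bit 0 = 1: acc = O + (15, 17) = (15, 17)
  bit 1 = 1: acc = (15, 17) + (6, 16) = (3, 23)
  bit 2 = 0: acc unchanged = (3, 23)
  bit 3 = 1: acc = (3, 23) + (1, 17) = (5, 0)

11P = (5, 0)


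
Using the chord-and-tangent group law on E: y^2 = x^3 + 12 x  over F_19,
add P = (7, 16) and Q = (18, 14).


P != Q, so use the chord formula.
s = (y2 - y1) / (x2 - x1) = (17) / (11) mod 19 = 5
x3 = s^2 - x1 - x2 mod 19 = 5^2 - 7 - 18 = 0
y3 = s (x1 - x3) - y1 mod 19 = 5 * (7 - 0) - 16 = 0

P + Q = (0, 0)


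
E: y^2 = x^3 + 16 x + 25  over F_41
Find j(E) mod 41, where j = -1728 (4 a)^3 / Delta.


Delta = -16(4 a^3 + 27 b^2) mod 41 = 36
-1728 * (4 a)^3 = -1728 * (4*16)^3 mod 41 = 19
j = 19 * 36^(-1) mod 41 = 29

j = 29 (mod 41)


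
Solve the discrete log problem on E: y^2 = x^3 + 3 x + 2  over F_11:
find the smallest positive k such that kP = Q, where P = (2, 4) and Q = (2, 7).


Enumerate multiples of P until we hit Q = (2, 7):
  1P = (2, 4)
  2P = (10, 3)
  3P = (4, 10)
  4P = (3, 4)
  5P = (6, 7)
  6P = (7, 6)
  7P = (7, 5)
  8P = (6, 4)
  9P = (3, 7)
  10P = (4, 1)
  11P = (10, 8)
  12P = (2, 7)
Match found at i = 12.

k = 12


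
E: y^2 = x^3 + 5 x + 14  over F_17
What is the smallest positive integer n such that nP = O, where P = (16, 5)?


Compute successive multiples of P until we hit O:
  1P = (16, 5)
  2P = (4, 8)
  3P = (13, 7)
  4P = (13, 10)
  5P = (4, 9)
  6P = (16, 12)
  7P = O

ord(P) = 7


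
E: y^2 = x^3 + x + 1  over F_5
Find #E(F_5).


For each x in F_5, count y with y^2 = x^3 + 1 x + 1 mod 5:
  x = 0: RHS = 1, y in [1, 4]  -> 2 point(s)
  x = 2: RHS = 1, y in [1, 4]  -> 2 point(s)
  x = 3: RHS = 1, y in [1, 4]  -> 2 point(s)
  x = 4: RHS = 4, y in [2, 3]  -> 2 point(s)
Affine points: 8. Add the point at infinity: total = 9.

#E(F_5) = 9


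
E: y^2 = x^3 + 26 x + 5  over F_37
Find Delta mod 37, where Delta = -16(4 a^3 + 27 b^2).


4 a^3 + 27 b^2 = 4*26^3 + 27*5^2 = 70304 + 675 = 70979
Delta = -16 * (70979) = -1135664
Delta mod 37 = 14

Delta = 14 (mod 37)


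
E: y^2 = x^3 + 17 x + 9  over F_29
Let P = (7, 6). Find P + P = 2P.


Doubling: s = (3 x1^2 + a) / (2 y1)
s = (3*7^2 + 17) / (2*6) mod 29 = 4
x3 = s^2 - 2 x1 mod 29 = 4^2 - 2*7 = 2
y3 = s (x1 - x3) - y1 mod 29 = 4 * (7 - 2) - 6 = 14

2P = (2, 14)


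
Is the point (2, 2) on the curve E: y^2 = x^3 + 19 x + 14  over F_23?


Check whether y^2 = x^3 + 19 x + 14 (mod 23) for (x, y) = (2, 2).
LHS: y^2 = 2^2 mod 23 = 4
RHS: x^3 + 19 x + 14 = 2^3 + 19*2 + 14 mod 23 = 14
LHS != RHS

No, not on the curve


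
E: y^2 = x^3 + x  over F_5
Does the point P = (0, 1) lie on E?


Check whether y^2 = x^3 + 1 x + 0 (mod 5) for (x, y) = (0, 1).
LHS: y^2 = 1^2 mod 5 = 1
RHS: x^3 + 1 x + 0 = 0^3 + 1*0 + 0 mod 5 = 0
LHS != RHS

No, not on the curve


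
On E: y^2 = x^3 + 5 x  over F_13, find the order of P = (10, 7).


Compute successive multiples of P until we hit O:
  1P = (10, 7)
  2P = (3, 9)
  3P = (3, 4)
  4P = (10, 6)
  5P = O

ord(P) = 5


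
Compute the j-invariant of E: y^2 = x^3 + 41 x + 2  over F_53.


Delta = -16(4 a^3 + 27 b^2) mod 53 = 2
-1728 * (4 a)^3 = -1728 * (4*41)^3 mod 53 = 28
j = 28 * 2^(-1) mod 53 = 14

j = 14 (mod 53)


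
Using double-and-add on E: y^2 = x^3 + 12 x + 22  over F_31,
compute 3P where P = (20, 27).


k = 3 = 11_2 (binary, LSB first: 11)
Double-and-add from P = (20, 27):
  bit 0 = 1: acc = O + (20, 27) = (20, 27)
  bit 1 = 1: acc = (20, 27) + (11, 20) = (14, 19)

3P = (14, 19)


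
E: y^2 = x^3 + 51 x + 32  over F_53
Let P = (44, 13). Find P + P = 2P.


Doubling: s = (3 x1^2 + a) / (2 y1)
s = (3*44^2 + 51) / (2*13) mod 53 = 48
x3 = s^2 - 2 x1 mod 53 = 48^2 - 2*44 = 43
y3 = s (x1 - x3) - y1 mod 53 = 48 * (44 - 43) - 13 = 35

2P = (43, 35)


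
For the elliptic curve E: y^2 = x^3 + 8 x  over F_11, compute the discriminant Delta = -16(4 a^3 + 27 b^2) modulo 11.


4 a^3 + 27 b^2 = 4*8^3 + 27*0^2 = 2048 + 0 = 2048
Delta = -16 * (2048) = -32768
Delta mod 11 = 1

Delta = 1 (mod 11)


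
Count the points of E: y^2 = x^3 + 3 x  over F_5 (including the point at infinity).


For each x in F_5, count y with y^2 = x^3 + 3 x + 0 mod 5:
  x = 0: RHS = 0, y in [0]  -> 1 point(s)
  x = 1: RHS = 4, y in [2, 3]  -> 2 point(s)
  x = 2: RHS = 4, y in [2, 3]  -> 2 point(s)
  x = 3: RHS = 1, y in [1, 4]  -> 2 point(s)
  x = 4: RHS = 1, y in [1, 4]  -> 2 point(s)
Affine points: 9. Add the point at infinity: total = 10.

#E(F_5) = 10


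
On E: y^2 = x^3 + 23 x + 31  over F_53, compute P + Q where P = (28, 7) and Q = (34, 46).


P != Q, so use the chord formula.
s = (y2 - y1) / (x2 - x1) = (39) / (6) mod 53 = 33
x3 = s^2 - x1 - x2 mod 53 = 33^2 - 28 - 34 = 20
y3 = s (x1 - x3) - y1 mod 53 = 33 * (28 - 20) - 7 = 45

P + Q = (20, 45)


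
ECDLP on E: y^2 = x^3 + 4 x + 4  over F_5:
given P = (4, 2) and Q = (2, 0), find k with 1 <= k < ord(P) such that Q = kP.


Enumerate multiples of P until we hit Q = (2, 0):
  1P = (4, 2)
  2P = (1, 2)
  3P = (0, 3)
  4P = (2, 0)
Match found at i = 4.

k = 4


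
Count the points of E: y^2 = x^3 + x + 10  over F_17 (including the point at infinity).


For each x in F_17, count y with y^2 = x^3 + 1 x + 10 mod 17:
  x = 5: RHS = 4, y in [2, 15]  -> 2 point(s)
  x = 9: RHS = 0, y in [0]  -> 1 point(s)
  x = 10: RHS = 0, y in [0]  -> 1 point(s)
  x = 11: RHS = 9, y in [3, 14]  -> 2 point(s)
  x = 12: RHS = 16, y in [4, 13]  -> 2 point(s)
  x = 15: RHS = 0, y in [0]  -> 1 point(s)
  x = 16: RHS = 8, y in [5, 12]  -> 2 point(s)
Affine points: 11. Add the point at infinity: total = 12.

#E(F_17) = 12


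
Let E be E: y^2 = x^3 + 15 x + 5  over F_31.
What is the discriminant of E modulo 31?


4 a^3 + 27 b^2 = 4*15^3 + 27*5^2 = 13500 + 675 = 14175
Delta = -16 * (14175) = -226800
Delta mod 31 = 27

Delta = 27 (mod 31)


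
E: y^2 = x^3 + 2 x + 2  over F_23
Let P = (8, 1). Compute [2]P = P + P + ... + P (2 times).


k = 2 = 10_2 (binary, LSB first: 01)
Double-and-add from P = (8, 1):
  bit 0 = 0: acc unchanged = O
  bit 1 = 1: acc = O + (9, 17) = (9, 17)

2P = (9, 17)


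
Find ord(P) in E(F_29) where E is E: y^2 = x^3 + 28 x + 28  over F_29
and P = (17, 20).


Compute successive multiples of P until we hit O:
  1P = (17, 20)
  2P = (4, 28)
  3P = (1, 17)
  4P = (15, 13)
  5P = (2, 18)
  6P = (26, 2)
  7P = (19, 13)
  8P = (27, 15)
  ... (continuing to 37P)
  37P = O

ord(P) = 37


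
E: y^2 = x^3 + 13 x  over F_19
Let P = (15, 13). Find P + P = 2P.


Doubling: s = (3 x1^2 + a) / (2 y1)
s = (3*15^2 + 13) / (2*13) mod 19 = 6
x3 = s^2 - 2 x1 mod 19 = 6^2 - 2*15 = 6
y3 = s (x1 - x3) - y1 mod 19 = 6 * (15 - 6) - 13 = 3

2P = (6, 3)


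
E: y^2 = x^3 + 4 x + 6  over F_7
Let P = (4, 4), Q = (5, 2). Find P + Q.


P != Q, so use the chord formula.
s = (y2 - y1) / (x2 - x1) = (5) / (1) mod 7 = 5
x3 = s^2 - x1 - x2 mod 7 = 5^2 - 4 - 5 = 2
y3 = s (x1 - x3) - y1 mod 7 = 5 * (4 - 2) - 4 = 6

P + Q = (2, 6)


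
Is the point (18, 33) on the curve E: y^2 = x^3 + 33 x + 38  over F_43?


Check whether y^2 = x^3 + 33 x + 38 (mod 43) for (x, y) = (18, 33).
LHS: y^2 = 33^2 mod 43 = 14
RHS: x^3 + 33 x + 38 = 18^3 + 33*18 + 38 mod 43 = 14
LHS = RHS

Yes, on the curve


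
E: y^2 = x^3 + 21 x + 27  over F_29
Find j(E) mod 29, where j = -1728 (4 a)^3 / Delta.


Delta = -16(4 a^3 + 27 b^2) mod 29 = 10
-1728 * (4 a)^3 = -1728 * (4*21)^3 mod 29 = 24
j = 24 * 10^(-1) mod 29 = 14

j = 14 (mod 29)


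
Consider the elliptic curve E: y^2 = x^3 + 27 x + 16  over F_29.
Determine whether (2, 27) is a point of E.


Check whether y^2 = x^3 + 27 x + 16 (mod 29) for (x, y) = (2, 27).
LHS: y^2 = 27^2 mod 29 = 4
RHS: x^3 + 27 x + 16 = 2^3 + 27*2 + 16 mod 29 = 20
LHS != RHS

No, not on the curve


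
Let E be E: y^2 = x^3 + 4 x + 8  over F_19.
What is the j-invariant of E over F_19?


Delta = -16(4 a^3 + 27 b^2) mod 19 = 5
-1728 * (4 a)^3 = -1728 * (4*4)^3 mod 19 = 11
j = 11 * 5^(-1) mod 19 = 6

j = 6 (mod 19)


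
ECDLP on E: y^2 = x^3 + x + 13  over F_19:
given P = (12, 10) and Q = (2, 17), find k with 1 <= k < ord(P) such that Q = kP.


Enumerate multiples of P until we hit Q = (2, 17):
  1P = (12, 10)
  2P = (11, 5)
  3P = (2, 2)
  4P = (14, 15)
  5P = (4, 10)
  6P = (3, 9)
  7P = (8, 1)
  8P = (10, 4)
  9P = (6, 8)
  10P = (18, 7)
  11P = (13, 0)
  12P = (18, 12)
  13P = (6, 11)
  14P = (10, 15)
  15P = (8, 18)
  16P = (3, 10)
  17P = (4, 9)
  18P = (14, 4)
  19P = (2, 17)
Match found at i = 19.

k = 19


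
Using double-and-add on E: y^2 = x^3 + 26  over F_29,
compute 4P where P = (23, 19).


k = 4 = 100_2 (binary, LSB first: 001)
Double-and-add from P = (23, 19):
  bit 0 = 0: acc unchanged = O
  bit 1 = 0: acc unchanged = O
  bit 2 = 1: acc = O + (23, 10) = (23, 10)

4P = (23, 10)


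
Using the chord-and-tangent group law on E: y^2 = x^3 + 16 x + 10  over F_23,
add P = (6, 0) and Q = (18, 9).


P != Q, so use the chord formula.
s = (y2 - y1) / (x2 - x1) = (9) / (12) mod 23 = 18
x3 = s^2 - x1 - x2 mod 23 = 18^2 - 6 - 18 = 1
y3 = s (x1 - x3) - y1 mod 23 = 18 * (6 - 1) - 0 = 21

P + Q = (1, 21)


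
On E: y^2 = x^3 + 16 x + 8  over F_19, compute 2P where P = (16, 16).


Doubling: s = (3 x1^2 + a) / (2 y1)
s = (3*16^2 + 16) / (2*16) mod 19 = 15
x3 = s^2 - 2 x1 mod 19 = 15^2 - 2*16 = 3
y3 = s (x1 - x3) - y1 mod 19 = 15 * (16 - 3) - 16 = 8

2P = (3, 8)


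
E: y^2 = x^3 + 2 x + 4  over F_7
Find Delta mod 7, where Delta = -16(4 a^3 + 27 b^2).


4 a^3 + 27 b^2 = 4*2^3 + 27*4^2 = 32 + 432 = 464
Delta = -16 * (464) = -7424
Delta mod 7 = 3

Delta = 3 (mod 7)


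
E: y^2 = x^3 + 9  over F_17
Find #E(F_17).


For each x in F_17, count y with y^2 = x^3 + 0 x + 9 mod 17:
  x = 0: RHS = 9, y in [3, 14]  -> 2 point(s)
  x = 2: RHS = 0, y in [0]  -> 1 point(s)
  x = 3: RHS = 2, y in [6, 11]  -> 2 point(s)
  x = 5: RHS = 15, y in [7, 10]  -> 2 point(s)
  x = 6: RHS = 4, y in [2, 15]  -> 2 point(s)
  x = 13: RHS = 13, y in [8, 9]  -> 2 point(s)
  x = 14: RHS = 16, y in [4, 13]  -> 2 point(s)
  x = 15: RHS = 1, y in [1, 16]  -> 2 point(s)
  x = 16: RHS = 8, y in [5, 12]  -> 2 point(s)
Affine points: 17. Add the point at infinity: total = 18.

#E(F_17) = 18


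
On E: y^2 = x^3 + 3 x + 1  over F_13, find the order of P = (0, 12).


Compute successive multiples of P until we hit O:
  1P = (0, 12)
  2P = (12, 6)
  3P = (11, 0)
  4P = (12, 7)
  5P = (0, 1)
  6P = O

ord(P) = 6


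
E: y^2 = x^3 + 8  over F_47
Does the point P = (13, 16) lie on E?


Check whether y^2 = x^3 + 0 x + 8 (mod 47) for (x, y) = (13, 16).
LHS: y^2 = 16^2 mod 47 = 21
RHS: x^3 + 0 x + 8 = 13^3 + 0*13 + 8 mod 47 = 43
LHS != RHS

No, not on the curve


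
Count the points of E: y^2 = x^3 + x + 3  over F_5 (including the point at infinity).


For each x in F_5, count y with y^2 = x^3 + 1 x + 3 mod 5:
  x = 1: RHS = 0, y in [0]  -> 1 point(s)
  x = 4: RHS = 1, y in [1, 4]  -> 2 point(s)
Affine points: 3. Add the point at infinity: total = 4.

#E(F_5) = 4


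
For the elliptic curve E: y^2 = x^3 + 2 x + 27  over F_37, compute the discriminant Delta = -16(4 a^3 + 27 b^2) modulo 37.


4 a^3 + 27 b^2 = 4*2^3 + 27*27^2 = 32 + 19683 = 19715
Delta = -16 * (19715) = -315440
Delta mod 37 = 22

Delta = 22 (mod 37)


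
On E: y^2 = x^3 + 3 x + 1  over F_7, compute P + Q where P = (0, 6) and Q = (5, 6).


P != Q, so use the chord formula.
s = (y2 - y1) / (x2 - x1) = (0) / (5) mod 7 = 0
x3 = s^2 - x1 - x2 mod 7 = 0^2 - 0 - 5 = 2
y3 = s (x1 - x3) - y1 mod 7 = 0 * (0 - 2) - 6 = 1

P + Q = (2, 1)


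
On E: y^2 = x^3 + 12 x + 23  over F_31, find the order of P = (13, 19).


Compute successive multiples of P until we hit O:
  1P = (13, 19)
  2P = (12, 2)
  3P = (16, 23)
  4P = (21, 22)
  5P = (17, 26)
  6P = (6, 1)
  7P = (30, 17)
  8P = (7, 4)
  ... (continuing to 25P)
  25P = O

ord(P) = 25


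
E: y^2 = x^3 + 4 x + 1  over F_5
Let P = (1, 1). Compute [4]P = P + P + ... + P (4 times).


k = 4 = 100_2 (binary, LSB first: 001)
Double-and-add from P = (1, 1):
  bit 0 = 0: acc unchanged = O
  bit 1 = 0: acc unchanged = O
  bit 2 = 1: acc = O + (3, 0) = (3, 0)

4P = (3, 0)


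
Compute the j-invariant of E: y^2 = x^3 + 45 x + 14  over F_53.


Delta = -16(4 a^3 + 27 b^2) mod 53 = 36
-1728 * (4 a)^3 = -1728 * (4*45)^3 mod 53 = 24
j = 24 * 36^(-1) mod 53 = 36

j = 36 (mod 53)


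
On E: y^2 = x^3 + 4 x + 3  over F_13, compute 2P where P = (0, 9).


Doubling: s = (3 x1^2 + a) / (2 y1)
s = (3*0^2 + 4) / (2*9) mod 13 = 6
x3 = s^2 - 2 x1 mod 13 = 6^2 - 2*0 = 10
y3 = s (x1 - x3) - y1 mod 13 = 6 * (0 - 10) - 9 = 9

2P = (10, 9)


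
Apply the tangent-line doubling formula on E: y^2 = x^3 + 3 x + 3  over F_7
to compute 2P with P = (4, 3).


Doubling: s = (3 x1^2 + a) / (2 y1)
s = (3*4^2 + 3) / (2*3) mod 7 = 5
x3 = s^2 - 2 x1 mod 7 = 5^2 - 2*4 = 3
y3 = s (x1 - x3) - y1 mod 7 = 5 * (4 - 3) - 3 = 2

2P = (3, 2)


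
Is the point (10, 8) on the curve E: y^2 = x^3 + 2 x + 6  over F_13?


Check whether y^2 = x^3 + 2 x + 6 (mod 13) for (x, y) = (10, 8).
LHS: y^2 = 8^2 mod 13 = 12
RHS: x^3 + 2 x + 6 = 10^3 + 2*10 + 6 mod 13 = 12
LHS = RHS

Yes, on the curve


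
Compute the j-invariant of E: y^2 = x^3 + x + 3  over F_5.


Delta = -16(4 a^3 + 27 b^2) mod 5 = 3
-1728 * (4 a)^3 = -1728 * (4*1)^3 mod 5 = 3
j = 3 * 3^(-1) mod 5 = 1

j = 1 (mod 5)


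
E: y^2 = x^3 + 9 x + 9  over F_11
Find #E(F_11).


For each x in F_11, count y with y^2 = x^3 + 9 x + 9 mod 11:
  x = 0: RHS = 9, y in [3, 8]  -> 2 point(s)
  x = 5: RHS = 3, y in [5, 6]  -> 2 point(s)
  x = 6: RHS = 4, y in [2, 9]  -> 2 point(s)
  x = 9: RHS = 5, y in [4, 7]  -> 2 point(s)
Affine points: 8. Add the point at infinity: total = 9.

#E(F_11) = 9


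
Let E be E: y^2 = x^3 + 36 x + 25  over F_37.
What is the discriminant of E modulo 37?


4 a^3 + 27 b^2 = 4*36^3 + 27*25^2 = 186624 + 16875 = 203499
Delta = -16 * (203499) = -3255984
Delta mod 37 = 16

Delta = 16 (mod 37)


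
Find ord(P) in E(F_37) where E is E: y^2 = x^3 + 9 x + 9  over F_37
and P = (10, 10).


Compute successive multiples of P until we hit O:
  1P = (10, 10)
  2P = (14, 17)
  3P = (23, 32)
  4P = (20, 30)
  5P = (11, 25)
  6P = (19, 3)
  7P = (15, 35)
  8P = (0, 3)
  ... (continuing to 29P)
  29P = O

ord(P) = 29


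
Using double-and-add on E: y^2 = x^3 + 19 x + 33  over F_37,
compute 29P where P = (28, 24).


k = 29 = 11101_2 (binary, LSB first: 10111)
Double-and-add from P = (28, 24):
  bit 0 = 1: acc = O + (28, 24) = (28, 24)
  bit 1 = 0: acc unchanged = (28, 24)
  bit 2 = 1: acc = (28, 24) + (21, 31) = (26, 11)
  bit 3 = 1: acc = (26, 11) + (7, 19) = (1, 33)
  bit 4 = 1: acc = (1, 33) + (14, 3) = (12, 18)

29P = (12, 18)


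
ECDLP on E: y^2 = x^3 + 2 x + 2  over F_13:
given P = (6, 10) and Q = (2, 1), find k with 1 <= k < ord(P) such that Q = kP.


Enumerate multiples of P until we hit Q = (2, 1):
  1P = (6, 10)
  2P = (2, 12)
  3P = (2, 1)
Match found at i = 3.

k = 3


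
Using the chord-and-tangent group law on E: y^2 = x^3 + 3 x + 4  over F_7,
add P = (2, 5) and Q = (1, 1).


P != Q, so use the chord formula.
s = (y2 - y1) / (x2 - x1) = (3) / (6) mod 7 = 4
x3 = s^2 - x1 - x2 mod 7 = 4^2 - 2 - 1 = 6
y3 = s (x1 - x3) - y1 mod 7 = 4 * (2 - 6) - 5 = 0

P + Q = (6, 0)


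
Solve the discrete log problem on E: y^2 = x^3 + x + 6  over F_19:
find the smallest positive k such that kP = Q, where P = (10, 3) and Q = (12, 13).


Enumerate multiples of P until we hit Q = (12, 13):
  1P = (10, 3)
  2P = (4, 13)
  3P = (12, 13)
Match found at i = 3.

k = 3


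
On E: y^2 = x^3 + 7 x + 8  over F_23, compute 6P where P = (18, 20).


k = 6 = 110_2 (binary, LSB first: 011)
Double-and-add from P = (18, 20):
  bit 0 = 0: acc unchanged = O
  bit 1 = 1: acc = O + (0, 10) = (0, 10)
  bit 2 = 1: acc = (0, 10) + (8, 1) = (8, 22)

6P = (8, 22)


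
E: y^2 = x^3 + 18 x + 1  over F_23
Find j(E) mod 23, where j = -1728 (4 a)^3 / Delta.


Delta = -16(4 a^3 + 27 b^2) mod 23 = 1
-1728 * (4 a)^3 = -1728 * (4*18)^3 mod 23 = 11
j = 11 * 1^(-1) mod 23 = 11

j = 11 (mod 23)


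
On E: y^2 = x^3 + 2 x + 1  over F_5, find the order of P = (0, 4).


Compute successive multiples of P until we hit O:
  1P = (0, 4)
  2P = (1, 2)
  3P = (3, 2)
  4P = (3, 3)
  5P = (1, 3)
  6P = (0, 1)
  7P = O

ord(P) = 7


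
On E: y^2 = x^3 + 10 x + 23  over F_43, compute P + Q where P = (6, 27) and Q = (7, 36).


P != Q, so use the chord formula.
s = (y2 - y1) / (x2 - x1) = (9) / (1) mod 43 = 9
x3 = s^2 - x1 - x2 mod 43 = 9^2 - 6 - 7 = 25
y3 = s (x1 - x3) - y1 mod 43 = 9 * (6 - 25) - 27 = 17

P + Q = (25, 17)


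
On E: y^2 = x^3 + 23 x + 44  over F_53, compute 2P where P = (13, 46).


Doubling: s = (3 x1^2 + a) / (2 y1)
s = (3*13^2 + 23) / (2*46) mod 53 = 0
x3 = s^2 - 2 x1 mod 53 = 0^2 - 2*13 = 27
y3 = s (x1 - x3) - y1 mod 53 = 0 * (13 - 27) - 46 = 7

2P = (27, 7)


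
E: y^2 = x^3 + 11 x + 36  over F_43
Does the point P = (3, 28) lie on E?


Check whether y^2 = x^3 + 11 x + 36 (mod 43) for (x, y) = (3, 28).
LHS: y^2 = 28^2 mod 43 = 10
RHS: x^3 + 11 x + 36 = 3^3 + 11*3 + 36 mod 43 = 10
LHS = RHS

Yes, on the curve


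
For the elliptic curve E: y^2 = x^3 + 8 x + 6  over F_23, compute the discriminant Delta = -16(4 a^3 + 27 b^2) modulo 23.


4 a^3 + 27 b^2 = 4*8^3 + 27*6^2 = 2048 + 972 = 3020
Delta = -16 * (3020) = -48320
Delta mod 23 = 3

Delta = 3 (mod 23)


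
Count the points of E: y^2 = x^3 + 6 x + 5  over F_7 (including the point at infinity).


For each x in F_7, count y with y^2 = x^3 + 6 x + 5 mod 7:
  x = 2: RHS = 4, y in [2, 5]  -> 2 point(s)
  x = 3: RHS = 1, y in [1, 6]  -> 2 point(s)
  x = 4: RHS = 2, y in [3, 4]  -> 2 point(s)
Affine points: 6. Add the point at infinity: total = 7.

#E(F_7) = 7


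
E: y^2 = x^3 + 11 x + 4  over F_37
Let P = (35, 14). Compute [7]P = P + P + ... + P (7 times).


k = 7 = 111_2 (binary, LSB first: 111)
Double-and-add from P = (35, 14):
  bit 0 = 1: acc = O + (35, 14) = (35, 14)
  bit 1 = 1: acc = (35, 14) + (32, 3) = (4, 1)
  bit 2 = 1: acc = (4, 1) + (14, 33) = (10, 2)

7P = (10, 2)


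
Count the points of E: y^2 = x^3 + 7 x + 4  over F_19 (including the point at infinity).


For each x in F_19, count y with y^2 = x^3 + 7 x + 4 mod 19:
  x = 0: RHS = 4, y in [2, 17]  -> 2 point(s)
  x = 2: RHS = 7, y in [8, 11]  -> 2 point(s)
  x = 4: RHS = 1, y in [1, 18]  -> 2 point(s)
  x = 7: RHS = 16, y in [4, 15]  -> 2 point(s)
  x = 9: RHS = 17, y in [6, 13]  -> 2 point(s)
  x = 11: RHS = 6, y in [5, 14]  -> 2 point(s)
  x = 12: RHS = 11, y in [7, 12]  -> 2 point(s)
  x = 15: RHS = 7, y in [8, 11]  -> 2 point(s)
  x = 17: RHS = 1, y in [1, 18]  -> 2 point(s)
Affine points: 18. Add the point at infinity: total = 19.

#E(F_19) = 19


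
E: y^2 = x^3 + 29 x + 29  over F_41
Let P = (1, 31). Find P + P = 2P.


Doubling: s = (3 x1^2 + a) / (2 y1)
s = (3*1^2 + 29) / (2*31) mod 41 = 23
x3 = s^2 - 2 x1 mod 41 = 23^2 - 2*1 = 35
y3 = s (x1 - x3) - y1 mod 41 = 23 * (1 - 35) - 31 = 7

2P = (35, 7)


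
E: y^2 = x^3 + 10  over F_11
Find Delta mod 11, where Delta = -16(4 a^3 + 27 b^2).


4 a^3 + 27 b^2 = 4*0^3 + 27*10^2 = 0 + 2700 = 2700
Delta = -16 * (2700) = -43200
Delta mod 11 = 8

Delta = 8 (mod 11)


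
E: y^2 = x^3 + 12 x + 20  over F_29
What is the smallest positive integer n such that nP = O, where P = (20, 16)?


Compute successive multiples of P until we hit O:
  1P = (20, 16)
  2P = (22, 17)
  3P = (9, 4)
  4P = (23, 15)
  5P = (28, 6)
  6P = (17, 2)
  7P = (17, 27)
  8P = (28, 23)
  ... (continuing to 13P)
  13P = O

ord(P) = 13


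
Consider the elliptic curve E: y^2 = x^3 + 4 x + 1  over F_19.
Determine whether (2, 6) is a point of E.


Check whether y^2 = x^3 + 4 x + 1 (mod 19) for (x, y) = (2, 6).
LHS: y^2 = 6^2 mod 19 = 17
RHS: x^3 + 4 x + 1 = 2^3 + 4*2 + 1 mod 19 = 17
LHS = RHS

Yes, on the curve


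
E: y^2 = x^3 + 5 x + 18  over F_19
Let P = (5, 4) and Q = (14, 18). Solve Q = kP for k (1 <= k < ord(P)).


Enumerate multiples of P until we hit Q = (14, 18):
  1P = (5, 4)
  2P = (14, 1)
  3P = (17, 0)
  4P = (14, 18)
Match found at i = 4.

k = 4


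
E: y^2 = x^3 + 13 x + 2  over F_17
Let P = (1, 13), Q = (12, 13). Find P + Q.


P != Q, so use the chord formula.
s = (y2 - y1) / (x2 - x1) = (0) / (11) mod 17 = 0
x3 = s^2 - x1 - x2 mod 17 = 0^2 - 1 - 12 = 4
y3 = s (x1 - x3) - y1 mod 17 = 0 * (1 - 4) - 13 = 4

P + Q = (4, 4)


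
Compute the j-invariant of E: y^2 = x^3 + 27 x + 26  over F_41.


Delta = -16(4 a^3 + 27 b^2) mod 41 = 24
-1728 * (4 a)^3 = -1728 * (4*27)^3 mod 41 = 37
j = 37 * 24^(-1) mod 41 = 34

j = 34 (mod 41)


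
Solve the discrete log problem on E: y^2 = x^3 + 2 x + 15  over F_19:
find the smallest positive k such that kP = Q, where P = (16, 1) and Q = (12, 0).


Enumerate multiples of P until we hit Q = (12, 0):
  1P = (16, 1)
  2P = (12, 0)
Match found at i = 2.

k = 2


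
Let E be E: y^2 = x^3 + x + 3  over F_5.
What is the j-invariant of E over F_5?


Delta = -16(4 a^3 + 27 b^2) mod 5 = 3
-1728 * (4 a)^3 = -1728 * (4*1)^3 mod 5 = 3
j = 3 * 3^(-1) mod 5 = 1

j = 1 (mod 5)


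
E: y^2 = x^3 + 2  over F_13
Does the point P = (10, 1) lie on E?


Check whether y^2 = x^3 + 0 x + 2 (mod 13) for (x, y) = (10, 1).
LHS: y^2 = 1^2 mod 13 = 1
RHS: x^3 + 0 x + 2 = 10^3 + 0*10 + 2 mod 13 = 1
LHS = RHS

Yes, on the curve


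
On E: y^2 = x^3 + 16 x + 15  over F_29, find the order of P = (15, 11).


Compute successive multiples of P until we hit O:
  1P = (15, 11)
  2P = (22, 13)
  3P = (27, 27)
  4P = (21, 10)
  5P = (18, 4)
  6P = (24, 10)
  7P = (14, 5)
  8P = (7, 8)
  ... (continuing to 23P)
  23P = O

ord(P) = 23


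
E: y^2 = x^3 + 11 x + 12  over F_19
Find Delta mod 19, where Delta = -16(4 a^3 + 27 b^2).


4 a^3 + 27 b^2 = 4*11^3 + 27*12^2 = 5324 + 3888 = 9212
Delta = -16 * (9212) = -147392
Delta mod 19 = 10

Delta = 10 (mod 19)


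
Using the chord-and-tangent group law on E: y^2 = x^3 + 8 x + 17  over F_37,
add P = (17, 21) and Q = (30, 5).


P != Q, so use the chord formula.
s = (y2 - y1) / (x2 - x1) = (21) / (13) mod 37 = 13
x3 = s^2 - x1 - x2 mod 37 = 13^2 - 17 - 30 = 11
y3 = s (x1 - x3) - y1 mod 37 = 13 * (17 - 11) - 21 = 20

P + Q = (11, 20)


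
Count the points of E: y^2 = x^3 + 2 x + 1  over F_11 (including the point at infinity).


For each x in F_11, count y with y^2 = x^3 + 2 x + 1 mod 11:
  x = 0: RHS = 1, y in [1, 10]  -> 2 point(s)
  x = 1: RHS = 4, y in [2, 9]  -> 2 point(s)
  x = 3: RHS = 1, y in [1, 10]  -> 2 point(s)
  x = 5: RHS = 4, y in [2, 9]  -> 2 point(s)
  x = 6: RHS = 9, y in [3, 8]  -> 2 point(s)
  x = 8: RHS = 1, y in [1, 10]  -> 2 point(s)
  x = 9: RHS = 0, y in [0]  -> 1 point(s)
  x = 10: RHS = 9, y in [3, 8]  -> 2 point(s)
Affine points: 15. Add the point at infinity: total = 16.

#E(F_11) = 16


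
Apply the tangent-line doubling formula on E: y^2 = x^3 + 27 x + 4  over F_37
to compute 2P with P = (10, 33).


Doubling: s = (3 x1^2 + a) / (2 y1)
s = (3*10^2 + 27) / (2*33) mod 37 = 10
x3 = s^2 - 2 x1 mod 37 = 10^2 - 2*10 = 6
y3 = s (x1 - x3) - y1 mod 37 = 10 * (10 - 6) - 33 = 7

2P = (6, 7)


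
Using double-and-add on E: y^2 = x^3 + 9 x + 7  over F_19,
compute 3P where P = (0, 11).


k = 3 = 11_2 (binary, LSB first: 11)
Double-and-add from P = (0, 11):
  bit 0 = 1: acc = O + (0, 11) = (0, 11)
  bit 1 = 1: acc = (0, 11) + (9, 0) = (0, 8)

3P = (0, 8)


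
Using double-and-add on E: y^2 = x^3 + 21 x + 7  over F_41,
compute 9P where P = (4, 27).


k = 9 = 1001_2 (binary, LSB first: 1001)
Double-and-add from P = (4, 27):
  bit 0 = 1: acc = O + (4, 27) = (4, 27)
  bit 1 = 0: acc unchanged = (4, 27)
  bit 2 = 0: acc unchanged = (4, 27)
  bit 3 = 1: acc = (4, 27) + (2, 4) = (34, 38)

9P = (34, 38)


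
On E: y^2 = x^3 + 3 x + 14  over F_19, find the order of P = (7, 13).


Compute successive multiples of P until we hit O:
  1P = (7, 13)
  2P = (14, 8)
  3P = (2, 16)
  4P = (2, 3)
  5P = (14, 11)
  6P = (7, 6)
  7P = O

ord(P) = 7


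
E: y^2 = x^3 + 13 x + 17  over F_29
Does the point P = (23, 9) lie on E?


Check whether y^2 = x^3 + 13 x + 17 (mod 29) for (x, y) = (23, 9).
LHS: y^2 = 9^2 mod 29 = 23
RHS: x^3 + 13 x + 17 = 23^3 + 13*23 + 17 mod 29 = 13
LHS != RHS

No, not on the curve


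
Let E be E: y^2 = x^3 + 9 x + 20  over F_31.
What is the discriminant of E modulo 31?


4 a^3 + 27 b^2 = 4*9^3 + 27*20^2 = 2916 + 10800 = 13716
Delta = -16 * (13716) = -219456
Delta mod 31 = 24

Delta = 24 (mod 31)


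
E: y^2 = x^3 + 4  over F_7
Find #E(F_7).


For each x in F_7, count y with y^2 = x^3 + 0 x + 4 mod 7:
  x = 0: RHS = 4, y in [2, 5]  -> 2 point(s)
Affine points: 2. Add the point at infinity: total = 3.

#E(F_7) = 3


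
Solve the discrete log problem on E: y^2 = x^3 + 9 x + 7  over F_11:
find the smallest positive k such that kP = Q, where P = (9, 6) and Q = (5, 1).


Enumerate multiples of P until we hit Q = (5, 1):
  1P = (9, 6)
  2P = (5, 1)
Match found at i = 2.

k = 2


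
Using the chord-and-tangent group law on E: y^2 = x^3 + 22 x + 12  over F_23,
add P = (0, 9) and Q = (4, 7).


P != Q, so use the chord formula.
s = (y2 - y1) / (x2 - x1) = (21) / (4) mod 23 = 11
x3 = s^2 - x1 - x2 mod 23 = 11^2 - 0 - 4 = 2
y3 = s (x1 - x3) - y1 mod 23 = 11 * (0 - 2) - 9 = 15

P + Q = (2, 15)


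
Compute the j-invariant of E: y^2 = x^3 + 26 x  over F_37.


Delta = -16(4 a^3 + 27 b^2) mod 37 = 10
-1728 * (4 a)^3 = -1728 * (4*26)^3 mod 37 = 1
j = 1 * 10^(-1) mod 37 = 26

j = 26 (mod 37)


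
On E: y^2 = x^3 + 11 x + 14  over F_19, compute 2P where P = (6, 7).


Doubling: s = (3 x1^2 + a) / (2 y1)
s = (3*6^2 + 11) / (2*7) mod 19 = 18
x3 = s^2 - 2 x1 mod 19 = 18^2 - 2*6 = 8
y3 = s (x1 - x3) - y1 mod 19 = 18 * (6 - 8) - 7 = 14

2P = (8, 14)


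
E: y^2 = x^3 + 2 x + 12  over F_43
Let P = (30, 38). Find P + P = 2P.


Doubling: s = (3 x1^2 + a) / (2 y1)
s = (3*30^2 + 2) / (2*38) mod 43 = 5
x3 = s^2 - 2 x1 mod 43 = 5^2 - 2*30 = 8
y3 = s (x1 - x3) - y1 mod 43 = 5 * (30 - 8) - 38 = 29

2P = (8, 29)
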